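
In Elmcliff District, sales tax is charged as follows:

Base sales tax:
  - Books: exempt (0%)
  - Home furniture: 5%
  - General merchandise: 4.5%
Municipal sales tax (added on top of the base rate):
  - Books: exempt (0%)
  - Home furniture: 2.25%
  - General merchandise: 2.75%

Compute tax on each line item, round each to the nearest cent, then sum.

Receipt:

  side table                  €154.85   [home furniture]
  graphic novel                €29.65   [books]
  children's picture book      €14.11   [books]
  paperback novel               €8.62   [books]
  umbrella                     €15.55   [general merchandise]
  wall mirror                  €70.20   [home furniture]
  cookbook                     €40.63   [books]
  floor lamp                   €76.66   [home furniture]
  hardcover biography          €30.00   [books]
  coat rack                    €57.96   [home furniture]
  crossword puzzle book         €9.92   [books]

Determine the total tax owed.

Side table €154.85: home furniture → 5% + 2.25% municipal = 7.25% → €11.23
Graphic novel €29.65: books → 0% + 0% municipal = 0% → €0.00
Children's picture book €14.11: books → 0% + 0% municipal = 0% → €0.00
Paperback novel €8.62: books → 0% + 0% municipal = 0% → €0.00
Umbrella €15.55: general merchandise → 4.5% + 2.75% municipal = 7.25% → €1.13
Wall mirror €70.20: home furniture → 5% + 2.25% municipal = 7.25% → €5.09
Cookbook €40.63: books → 0% + 0% municipal = 0% → €0.00
Floor lamp €76.66: home furniture → 5% + 2.25% municipal = 7.25% → €5.56
Hardcover biography €30.00: books → 0% + 0% municipal = 0% → €0.00
Coat rack €57.96: home furniture → 5% + 2.25% municipal = 7.25% → €4.20
Crossword puzzle book €9.92: books → 0% + 0% municipal = 0% → €0.00
Total tax = €11.23 + €1.13 + €5.09 + €5.56 + €4.20 = €27.21

€27.21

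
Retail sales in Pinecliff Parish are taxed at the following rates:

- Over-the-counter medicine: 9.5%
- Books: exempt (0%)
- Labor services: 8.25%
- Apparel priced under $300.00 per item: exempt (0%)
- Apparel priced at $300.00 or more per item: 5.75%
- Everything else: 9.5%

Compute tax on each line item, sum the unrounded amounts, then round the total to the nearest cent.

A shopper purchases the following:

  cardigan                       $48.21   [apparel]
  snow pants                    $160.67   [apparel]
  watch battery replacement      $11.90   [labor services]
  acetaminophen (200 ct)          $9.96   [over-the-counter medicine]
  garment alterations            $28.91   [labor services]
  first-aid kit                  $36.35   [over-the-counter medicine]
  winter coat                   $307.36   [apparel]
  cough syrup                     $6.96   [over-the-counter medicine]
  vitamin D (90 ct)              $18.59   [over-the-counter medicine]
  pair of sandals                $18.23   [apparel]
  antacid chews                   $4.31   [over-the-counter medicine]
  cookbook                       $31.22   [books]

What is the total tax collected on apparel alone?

$17.67

Cardigan $48.21: apparel, under $300.00 → 0% → $0.00
Snow pants $160.67: apparel, under $300.00 → 0% → $0.00
Winter coat $307.36: apparel, $300.00 or more → 5.75% → $17.6732
Pair of sandals $18.23: apparel, under $300.00 → 0% → $0.00
Tax on apparel: unrounded sum = $17.6732 → $17.67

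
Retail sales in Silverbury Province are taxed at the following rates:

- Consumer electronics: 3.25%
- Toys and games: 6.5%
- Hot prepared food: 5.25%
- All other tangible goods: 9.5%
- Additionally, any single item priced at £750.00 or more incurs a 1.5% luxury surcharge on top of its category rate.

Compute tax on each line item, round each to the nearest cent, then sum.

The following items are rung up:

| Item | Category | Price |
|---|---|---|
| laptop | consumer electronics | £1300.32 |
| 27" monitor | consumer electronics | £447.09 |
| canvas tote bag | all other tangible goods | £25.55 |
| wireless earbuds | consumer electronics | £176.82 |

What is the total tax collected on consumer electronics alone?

Laptop £1300.32: consumer electronics → 3.25% + 1.5% surcharge = 4.75% → £61.77
27" monitor £447.09: consumer electronics → 3.25% → £14.53
Wireless earbuds £176.82: consumer electronics → 3.25% → £5.75
Tax on consumer electronics = £61.77 + £14.53 + £5.75 = £82.05

£82.05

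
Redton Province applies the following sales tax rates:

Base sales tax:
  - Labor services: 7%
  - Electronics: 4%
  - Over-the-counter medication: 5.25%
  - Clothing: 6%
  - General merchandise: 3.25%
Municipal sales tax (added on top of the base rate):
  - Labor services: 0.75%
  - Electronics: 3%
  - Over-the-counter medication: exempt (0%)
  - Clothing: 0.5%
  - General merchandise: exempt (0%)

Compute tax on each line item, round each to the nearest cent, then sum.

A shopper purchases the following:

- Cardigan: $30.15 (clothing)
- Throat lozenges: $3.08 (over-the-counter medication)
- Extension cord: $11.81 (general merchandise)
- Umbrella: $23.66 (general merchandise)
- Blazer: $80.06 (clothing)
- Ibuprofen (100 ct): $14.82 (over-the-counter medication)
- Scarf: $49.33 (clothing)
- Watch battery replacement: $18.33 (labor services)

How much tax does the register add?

Cardigan $30.15: clothing → 6% + 0.5% municipal = 6.5% → $1.96
Throat lozenges $3.08: over-the-counter medication → 5.25% + 0% municipal = 5.25% → $0.16
Extension cord $11.81: general merchandise → 3.25% + 0% municipal = 3.25% → $0.38
Umbrella $23.66: general merchandise → 3.25% + 0% municipal = 3.25% → $0.77
Blazer $80.06: clothing → 6% + 0.5% municipal = 6.5% → $5.20
Ibuprofen (100 ct) $14.82: over-the-counter medication → 5.25% + 0% municipal = 5.25% → $0.78
Scarf $49.33: clothing → 6% + 0.5% municipal = 6.5% → $3.21
Watch battery replacement $18.33: labor services → 7% + 0.75% municipal = 7.75% → $1.42
Total tax = $1.96 + $0.16 + $0.38 + $0.77 + $5.20 + $0.78 + $3.21 + $1.42 = $13.88

$13.88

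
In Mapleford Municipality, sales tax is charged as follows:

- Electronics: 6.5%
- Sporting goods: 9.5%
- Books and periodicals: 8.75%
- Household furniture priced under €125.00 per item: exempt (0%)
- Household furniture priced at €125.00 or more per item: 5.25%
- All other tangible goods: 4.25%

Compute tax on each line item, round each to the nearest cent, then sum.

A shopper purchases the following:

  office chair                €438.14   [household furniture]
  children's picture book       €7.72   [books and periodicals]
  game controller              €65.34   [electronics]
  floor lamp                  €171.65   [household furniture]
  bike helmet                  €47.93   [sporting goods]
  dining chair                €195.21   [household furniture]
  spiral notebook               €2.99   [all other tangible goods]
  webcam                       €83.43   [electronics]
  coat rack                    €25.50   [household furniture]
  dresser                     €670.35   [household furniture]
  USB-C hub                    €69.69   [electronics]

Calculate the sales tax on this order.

€97.01

Office chair €438.14: household furniture, €125.00 or more → 5.25% → €23.00
Children's picture book €7.72: books and periodicals → 8.75% → €0.68
Game controller €65.34: electronics → 6.5% → €4.25
Floor lamp €171.65: household furniture, €125.00 or more → 5.25% → €9.01
Bike helmet €47.93: sporting goods → 9.5% → €4.55
Dining chair €195.21: household furniture, €125.00 or more → 5.25% → €10.25
Spiral notebook €2.99: all other tangible goods → 4.25% → €0.13
Webcam €83.43: electronics → 6.5% → €5.42
Coat rack €25.50: household furniture, under €125.00 → 0% → €0.00
Dresser €670.35: household furniture, €125.00 or more → 5.25% → €35.19
USB-C hub €69.69: electronics → 6.5% → €4.53
Total tax = €23.00 + €0.68 + €4.25 + €9.01 + €4.55 + €10.25 + €0.13 + €5.42 + €35.19 + €4.53 = €97.01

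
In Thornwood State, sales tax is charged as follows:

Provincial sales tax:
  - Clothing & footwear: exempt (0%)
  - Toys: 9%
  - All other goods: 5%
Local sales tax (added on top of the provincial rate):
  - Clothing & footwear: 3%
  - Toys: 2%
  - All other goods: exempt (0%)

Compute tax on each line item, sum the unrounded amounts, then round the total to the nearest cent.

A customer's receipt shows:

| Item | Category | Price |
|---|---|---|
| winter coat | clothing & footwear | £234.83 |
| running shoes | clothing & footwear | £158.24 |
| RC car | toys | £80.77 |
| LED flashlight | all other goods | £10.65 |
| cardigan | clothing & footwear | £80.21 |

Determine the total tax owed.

£23.62

Winter coat £234.83: clothing & footwear → 0% + 3% local = 3% → £7.0449
Running shoes £158.24: clothing & footwear → 0% + 3% local = 3% → £4.7472
RC car £80.77: toys → 9% + 2% local = 11% → £8.8847
LED flashlight £10.65: all other goods → 5% + 0% local = 5% → £0.5325
Cardigan £80.21: clothing & footwear → 0% + 3% local = 3% → £2.4063
Unrounded tax sum = £23.6156 → £23.62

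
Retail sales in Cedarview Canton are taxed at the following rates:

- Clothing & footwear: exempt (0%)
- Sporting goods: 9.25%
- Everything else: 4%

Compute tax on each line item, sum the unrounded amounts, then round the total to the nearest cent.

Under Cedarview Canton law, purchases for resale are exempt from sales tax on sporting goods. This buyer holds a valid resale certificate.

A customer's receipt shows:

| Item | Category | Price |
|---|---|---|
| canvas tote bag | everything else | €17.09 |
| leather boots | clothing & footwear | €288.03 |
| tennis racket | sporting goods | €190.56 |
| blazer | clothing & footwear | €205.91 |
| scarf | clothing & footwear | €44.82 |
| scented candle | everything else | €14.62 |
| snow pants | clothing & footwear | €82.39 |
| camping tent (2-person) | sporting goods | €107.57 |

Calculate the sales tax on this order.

€1.27

Canvas tote bag €17.09: everything else → 4% → €0.6836
Leather boots €288.03: clothing & footwear → 0% → €0.00
Tennis racket €190.56: sporting goods, buyer-exempt → 0% → €0.00
Blazer €205.91: clothing & footwear → 0% → €0.00
Scarf €44.82: clothing & footwear → 0% → €0.00
Scented candle €14.62: everything else → 4% → €0.5848
Snow pants €82.39: clothing & footwear → 0% → €0.00
Camping tent (2-person) €107.57: sporting goods, buyer-exempt → 0% → €0.00
Unrounded tax sum = €1.2684 → €1.27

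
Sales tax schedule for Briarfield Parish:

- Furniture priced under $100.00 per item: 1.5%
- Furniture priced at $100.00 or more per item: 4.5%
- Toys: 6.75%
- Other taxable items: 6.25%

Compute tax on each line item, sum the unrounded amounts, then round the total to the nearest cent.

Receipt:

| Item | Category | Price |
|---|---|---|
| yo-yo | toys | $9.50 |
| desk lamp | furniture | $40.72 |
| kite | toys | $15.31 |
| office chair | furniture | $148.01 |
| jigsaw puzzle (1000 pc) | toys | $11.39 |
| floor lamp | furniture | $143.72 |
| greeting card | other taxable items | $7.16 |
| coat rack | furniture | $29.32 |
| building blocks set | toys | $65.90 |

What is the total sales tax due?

Yo-yo $9.50: toys → 6.75% → $0.64125
Desk lamp $40.72: furniture, under $100.00 → 1.5% → $0.6108
Kite $15.31: toys → 6.75% → $1.033425
Office chair $148.01: furniture, $100.00 or more → 4.5% → $6.66045
Jigsaw puzzle (1000 pc) $11.39: toys → 6.75% → $0.768825
Floor lamp $143.72: furniture, $100.00 or more → 4.5% → $6.4674
Greeting card $7.16: other taxable items → 6.25% → $0.4475
Coat rack $29.32: furniture, under $100.00 → 1.5% → $0.4398
Building blocks set $65.90: toys → 6.75% → $4.44825
Unrounded tax sum = $21.5177 → $21.52

$21.52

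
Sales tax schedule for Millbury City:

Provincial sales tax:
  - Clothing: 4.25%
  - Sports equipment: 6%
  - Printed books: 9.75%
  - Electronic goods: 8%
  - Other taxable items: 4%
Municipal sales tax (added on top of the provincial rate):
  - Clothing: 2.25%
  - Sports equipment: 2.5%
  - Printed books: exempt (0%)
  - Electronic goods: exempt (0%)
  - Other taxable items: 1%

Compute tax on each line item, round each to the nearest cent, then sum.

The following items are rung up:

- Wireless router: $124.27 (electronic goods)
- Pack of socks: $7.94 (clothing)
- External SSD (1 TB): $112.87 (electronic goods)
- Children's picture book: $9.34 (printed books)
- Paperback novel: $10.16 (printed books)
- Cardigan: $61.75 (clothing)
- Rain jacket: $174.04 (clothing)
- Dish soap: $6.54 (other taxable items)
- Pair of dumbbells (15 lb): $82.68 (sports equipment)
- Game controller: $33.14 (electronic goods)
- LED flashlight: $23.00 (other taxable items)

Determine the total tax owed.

$47.87

Wireless router $124.27: electronic goods → 8% + 0% municipal = 8% → $9.94
Pack of socks $7.94: clothing → 4.25% + 2.25% municipal = 6.5% → $0.52
External SSD (1 TB) $112.87: electronic goods → 8% + 0% municipal = 8% → $9.03
Children's picture book $9.34: printed books → 9.75% + 0% municipal = 9.75% → $0.91
Paperback novel $10.16: printed books → 9.75% + 0% municipal = 9.75% → $0.99
Cardigan $61.75: clothing → 4.25% + 2.25% municipal = 6.5% → $4.01
Rain jacket $174.04: clothing → 4.25% + 2.25% municipal = 6.5% → $11.31
Dish soap $6.54: other taxable items → 4% + 1% municipal = 5% → $0.33
Pair of dumbbells (15 lb) $82.68: sports equipment → 6% + 2.5% municipal = 8.5% → $7.03
Game controller $33.14: electronic goods → 8% + 0% municipal = 8% → $2.65
LED flashlight $23.00: other taxable items → 4% + 1% municipal = 5% → $1.15
Total tax = $9.94 + $0.52 + $9.03 + $0.91 + $0.99 + $4.01 + $11.31 + $0.33 + $7.03 + $2.65 + $1.15 = $47.87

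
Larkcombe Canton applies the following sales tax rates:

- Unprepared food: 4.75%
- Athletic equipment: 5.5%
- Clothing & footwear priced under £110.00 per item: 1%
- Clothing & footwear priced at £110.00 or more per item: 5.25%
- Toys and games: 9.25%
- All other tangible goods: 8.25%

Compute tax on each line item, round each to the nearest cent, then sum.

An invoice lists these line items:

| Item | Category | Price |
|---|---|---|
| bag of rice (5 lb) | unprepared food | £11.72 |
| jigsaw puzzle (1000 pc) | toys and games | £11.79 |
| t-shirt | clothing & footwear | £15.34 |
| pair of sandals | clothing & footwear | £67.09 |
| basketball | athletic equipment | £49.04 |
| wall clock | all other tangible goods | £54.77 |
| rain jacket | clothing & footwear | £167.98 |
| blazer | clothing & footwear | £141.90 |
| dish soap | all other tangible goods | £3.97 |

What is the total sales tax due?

£26.29

Bag of rice (5 lb) £11.72: unprepared food → 4.75% → £0.56
Jigsaw puzzle (1000 pc) £11.79: toys and games → 9.25% → £1.09
T-shirt £15.34: clothing & footwear, under £110.00 → 1% → £0.15
Pair of sandals £67.09: clothing & footwear, under £110.00 → 1% → £0.67
Basketball £49.04: athletic equipment → 5.5% → £2.70
Wall clock £54.77: all other tangible goods → 8.25% → £4.52
Rain jacket £167.98: clothing & footwear, £110.00 or more → 5.25% → £8.82
Blazer £141.90: clothing & footwear, £110.00 or more → 5.25% → £7.45
Dish soap £3.97: all other tangible goods → 8.25% → £0.33
Total tax = £0.56 + £1.09 + £0.15 + £0.67 + £2.70 + £4.52 + £8.82 + £7.45 + £0.33 = £26.29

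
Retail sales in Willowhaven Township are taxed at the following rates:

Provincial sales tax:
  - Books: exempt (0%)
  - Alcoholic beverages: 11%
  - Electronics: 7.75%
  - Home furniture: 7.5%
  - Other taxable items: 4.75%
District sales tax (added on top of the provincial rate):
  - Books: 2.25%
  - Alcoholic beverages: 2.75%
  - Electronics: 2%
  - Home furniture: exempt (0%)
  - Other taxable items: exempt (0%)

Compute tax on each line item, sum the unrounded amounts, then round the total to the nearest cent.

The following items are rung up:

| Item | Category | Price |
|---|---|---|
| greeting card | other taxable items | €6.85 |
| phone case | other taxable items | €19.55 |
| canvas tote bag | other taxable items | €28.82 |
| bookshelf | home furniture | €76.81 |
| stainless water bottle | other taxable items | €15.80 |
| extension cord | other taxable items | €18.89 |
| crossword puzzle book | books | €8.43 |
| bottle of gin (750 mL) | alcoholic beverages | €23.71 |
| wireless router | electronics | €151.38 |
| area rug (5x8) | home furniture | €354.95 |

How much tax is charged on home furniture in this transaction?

Bookshelf €76.81: home furniture → 7.5% + 0% district = 7.5% → €5.76075
Area rug (5x8) €354.95: home furniture → 7.5% + 0% district = 7.5% → €26.62125
Tax on home furniture: unrounded sum = €32.382 → €32.38

€32.38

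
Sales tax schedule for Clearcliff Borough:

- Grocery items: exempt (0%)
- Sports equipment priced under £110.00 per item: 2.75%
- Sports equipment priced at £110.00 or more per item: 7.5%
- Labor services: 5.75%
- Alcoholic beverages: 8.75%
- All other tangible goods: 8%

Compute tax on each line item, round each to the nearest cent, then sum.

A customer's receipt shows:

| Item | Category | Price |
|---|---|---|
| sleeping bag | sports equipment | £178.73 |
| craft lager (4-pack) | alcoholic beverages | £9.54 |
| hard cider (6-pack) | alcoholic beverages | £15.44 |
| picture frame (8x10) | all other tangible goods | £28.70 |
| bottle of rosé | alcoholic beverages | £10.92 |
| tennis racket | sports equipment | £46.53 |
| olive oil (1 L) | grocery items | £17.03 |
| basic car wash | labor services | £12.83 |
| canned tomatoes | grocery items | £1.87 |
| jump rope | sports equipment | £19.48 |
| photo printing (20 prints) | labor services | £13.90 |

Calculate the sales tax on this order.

Sleeping bag £178.73: sports equipment, £110.00 or more → 7.5% → £13.40
Craft lager (4-pack) £9.54: alcoholic beverages → 8.75% → £0.83
Hard cider (6-pack) £15.44: alcoholic beverages → 8.75% → £1.35
Picture frame (8x10) £28.70: all other tangible goods → 8% → £2.30
Bottle of rosé £10.92: alcoholic beverages → 8.75% → £0.96
Tennis racket £46.53: sports equipment, under £110.00 → 2.75% → £1.28
Olive oil (1 L) £17.03: grocery items → 0% → £0.00
Basic car wash £12.83: labor services → 5.75% → £0.74
Canned tomatoes £1.87: grocery items → 0% → £0.00
Jump rope £19.48: sports equipment, under £110.00 → 2.75% → £0.54
Photo printing (20 prints) £13.90: labor services → 5.75% → £0.80
Total tax = £13.40 + £0.83 + £1.35 + £2.30 + £0.96 + £1.28 + £0.74 + £0.54 + £0.80 = £22.20

£22.20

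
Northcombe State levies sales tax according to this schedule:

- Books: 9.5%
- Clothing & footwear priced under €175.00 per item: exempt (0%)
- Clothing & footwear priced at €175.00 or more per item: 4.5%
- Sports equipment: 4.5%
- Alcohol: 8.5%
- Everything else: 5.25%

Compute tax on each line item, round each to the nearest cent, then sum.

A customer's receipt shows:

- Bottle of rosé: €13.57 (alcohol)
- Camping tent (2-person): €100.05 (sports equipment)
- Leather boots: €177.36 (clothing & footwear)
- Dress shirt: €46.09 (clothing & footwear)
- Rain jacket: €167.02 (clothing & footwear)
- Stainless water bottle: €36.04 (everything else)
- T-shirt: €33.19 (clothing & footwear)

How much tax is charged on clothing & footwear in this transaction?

Leather boots €177.36: clothing & footwear, €175.00 or more → 4.5% → €7.98
Dress shirt €46.09: clothing & footwear, under €175.00 → 0% → €0.00
Rain jacket €167.02: clothing & footwear, under €175.00 → 0% → €0.00
T-shirt €33.19: clothing & footwear, under €175.00 → 0% → €0.00
Tax on clothing & footwear = €7.98 + €0.00 + €0.00 + €0.00 = €7.98

€7.98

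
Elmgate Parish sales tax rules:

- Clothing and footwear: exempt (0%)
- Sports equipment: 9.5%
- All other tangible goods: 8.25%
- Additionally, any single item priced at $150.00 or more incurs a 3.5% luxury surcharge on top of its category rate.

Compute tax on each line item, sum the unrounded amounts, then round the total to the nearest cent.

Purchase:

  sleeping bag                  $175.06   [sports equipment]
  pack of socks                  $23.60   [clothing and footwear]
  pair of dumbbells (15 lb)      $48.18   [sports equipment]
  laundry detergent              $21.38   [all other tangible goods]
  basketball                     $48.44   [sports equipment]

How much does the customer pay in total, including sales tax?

Sleeping bag $175.06: sports equipment → 9.5% + 3.5% surcharge = 13% → $22.7578
Pack of socks $23.60: clothing and footwear → 0% → $0.00
Pair of dumbbells (15 lb) $48.18: sports equipment → 9.5% → $4.5771
Laundry detergent $21.38: all other tangible goods → 8.25% → $1.76385
Basketball $48.44: sports equipment → 9.5% → $4.6018
Subtotal = $316.66; unrounded tax = $33.70055 → $33.70; total due = $350.36

$350.36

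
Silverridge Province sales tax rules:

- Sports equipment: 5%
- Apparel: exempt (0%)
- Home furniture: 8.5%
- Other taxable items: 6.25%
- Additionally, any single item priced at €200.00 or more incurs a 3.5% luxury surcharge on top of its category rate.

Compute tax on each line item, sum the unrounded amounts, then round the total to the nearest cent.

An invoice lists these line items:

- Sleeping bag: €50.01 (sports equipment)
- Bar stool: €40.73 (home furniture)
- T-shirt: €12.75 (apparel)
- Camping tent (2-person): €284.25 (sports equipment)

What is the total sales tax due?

Sleeping bag €50.01: sports equipment → 5% → €2.5005
Bar stool €40.73: home furniture → 8.5% → €3.46205
T-shirt €12.75: apparel → 0% → €0.00
Camping tent (2-person) €284.25: sports equipment → 5% + 3.5% surcharge = 8.5% → €24.16125
Unrounded tax sum = €30.1238 → €30.12

€30.12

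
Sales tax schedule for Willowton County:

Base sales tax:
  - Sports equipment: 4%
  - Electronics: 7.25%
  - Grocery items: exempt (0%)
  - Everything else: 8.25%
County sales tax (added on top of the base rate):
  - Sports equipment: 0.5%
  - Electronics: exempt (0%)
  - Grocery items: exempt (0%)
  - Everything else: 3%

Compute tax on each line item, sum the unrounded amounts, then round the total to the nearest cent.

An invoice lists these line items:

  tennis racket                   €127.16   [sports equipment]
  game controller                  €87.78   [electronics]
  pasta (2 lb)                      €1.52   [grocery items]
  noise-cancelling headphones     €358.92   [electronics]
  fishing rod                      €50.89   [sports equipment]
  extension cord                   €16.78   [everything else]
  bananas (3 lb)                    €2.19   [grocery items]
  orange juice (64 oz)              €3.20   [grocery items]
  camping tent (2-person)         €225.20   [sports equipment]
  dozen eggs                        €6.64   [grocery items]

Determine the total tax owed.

€52.42

Tennis racket €127.16: sports equipment → 4% + 0.5% county = 4.5% → €5.7222
Game controller €87.78: electronics → 7.25% + 0% county = 7.25% → €6.36405
Pasta (2 lb) €1.52: grocery items → 0% + 0% county = 0% → €0.00
Noise-cancelling headphones €358.92: electronics → 7.25% + 0% county = 7.25% → €26.0217
Fishing rod €50.89: sports equipment → 4% + 0.5% county = 4.5% → €2.29005
Extension cord €16.78: everything else → 8.25% + 3% county = 11.25% → €1.88775
Bananas (3 lb) €2.19: grocery items → 0% + 0% county = 0% → €0.00
Orange juice (64 oz) €3.20: grocery items → 0% + 0% county = 0% → €0.00
Camping tent (2-person) €225.20: sports equipment → 4% + 0.5% county = 4.5% → €10.134
Dozen eggs €6.64: grocery items → 0% + 0% county = 0% → €0.00
Unrounded tax sum = €52.41975 → €52.42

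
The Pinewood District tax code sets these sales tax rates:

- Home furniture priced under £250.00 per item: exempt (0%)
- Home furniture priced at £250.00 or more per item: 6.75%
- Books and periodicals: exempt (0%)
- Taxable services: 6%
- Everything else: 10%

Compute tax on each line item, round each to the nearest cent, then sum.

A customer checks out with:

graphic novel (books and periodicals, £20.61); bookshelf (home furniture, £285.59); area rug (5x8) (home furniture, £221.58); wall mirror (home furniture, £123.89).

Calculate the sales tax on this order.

£19.28

Graphic novel £20.61: books and periodicals → 0% → £0.00
Bookshelf £285.59: home furniture, £250.00 or more → 6.75% → £19.28
Area rug (5x8) £221.58: home furniture, under £250.00 → 0% → £0.00
Wall mirror £123.89: home furniture, under £250.00 → 0% → £0.00
Total tax = £19.28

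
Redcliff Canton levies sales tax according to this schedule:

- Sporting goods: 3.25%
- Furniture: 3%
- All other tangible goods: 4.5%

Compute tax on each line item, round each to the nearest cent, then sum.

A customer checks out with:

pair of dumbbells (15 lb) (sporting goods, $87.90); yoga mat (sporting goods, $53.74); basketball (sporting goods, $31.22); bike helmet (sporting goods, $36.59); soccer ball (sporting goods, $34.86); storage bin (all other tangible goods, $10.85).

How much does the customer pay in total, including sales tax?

Pair of dumbbells (15 lb) $87.90: sporting goods → 3.25% → $2.86
Yoga mat $53.74: sporting goods → 3.25% → $1.75
Basketball $31.22: sporting goods → 3.25% → $1.01
Bike helmet $36.59: sporting goods → 3.25% → $1.19
Soccer ball $34.86: sporting goods → 3.25% → $1.13
Storage bin $10.85: all other tangible goods → 4.5% → $0.49
Subtotal = $255.16; tax = $8.43; total due = $263.59

$263.59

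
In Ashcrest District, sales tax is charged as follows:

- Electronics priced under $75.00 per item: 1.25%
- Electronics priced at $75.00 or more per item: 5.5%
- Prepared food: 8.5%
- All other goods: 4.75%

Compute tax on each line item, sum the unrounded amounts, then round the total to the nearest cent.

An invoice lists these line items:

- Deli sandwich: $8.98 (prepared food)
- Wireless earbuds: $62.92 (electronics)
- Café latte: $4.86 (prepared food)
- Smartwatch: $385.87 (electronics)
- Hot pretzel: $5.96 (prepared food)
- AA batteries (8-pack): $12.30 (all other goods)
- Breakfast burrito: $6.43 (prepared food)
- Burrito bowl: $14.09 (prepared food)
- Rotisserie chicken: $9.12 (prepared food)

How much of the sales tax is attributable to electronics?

$22.01

Wireless earbuds $62.92: electronics, under $75.00 → 1.25% → $0.7865
Smartwatch $385.87: electronics, $75.00 or more → 5.5% → $21.22285
Tax on electronics: unrounded sum = $22.00935 → $22.01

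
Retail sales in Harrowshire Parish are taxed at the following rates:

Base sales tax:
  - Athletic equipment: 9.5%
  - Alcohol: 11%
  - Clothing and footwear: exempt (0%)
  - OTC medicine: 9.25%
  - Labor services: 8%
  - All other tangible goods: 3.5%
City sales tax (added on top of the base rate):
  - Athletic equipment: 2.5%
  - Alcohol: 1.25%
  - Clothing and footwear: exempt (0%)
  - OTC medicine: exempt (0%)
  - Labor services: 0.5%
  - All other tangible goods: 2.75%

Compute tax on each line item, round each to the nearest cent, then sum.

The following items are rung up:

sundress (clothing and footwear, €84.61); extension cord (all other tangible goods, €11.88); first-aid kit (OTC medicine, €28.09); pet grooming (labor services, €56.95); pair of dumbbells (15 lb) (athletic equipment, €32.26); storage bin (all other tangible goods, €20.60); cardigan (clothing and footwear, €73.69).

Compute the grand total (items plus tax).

€321.42

Sundress €84.61: clothing and footwear → 0% + 0% city = 0% → €0.00
Extension cord €11.88: all other tangible goods → 3.5% + 2.75% city = 6.25% → €0.74
First-aid kit €28.09: OTC medicine → 9.25% + 0% city = 9.25% → €2.60
Pet grooming €56.95: labor services → 8% + 0.5% city = 8.5% → €4.84
Pair of dumbbells (15 lb) €32.26: athletic equipment → 9.5% + 2.5% city = 12% → €3.87
Storage bin €20.60: all other tangible goods → 3.5% + 2.75% city = 6.25% → €1.29
Cardigan €73.69: clothing and footwear → 0% + 0% city = 0% → €0.00
Subtotal = €308.08; tax = €13.34; total due = €321.42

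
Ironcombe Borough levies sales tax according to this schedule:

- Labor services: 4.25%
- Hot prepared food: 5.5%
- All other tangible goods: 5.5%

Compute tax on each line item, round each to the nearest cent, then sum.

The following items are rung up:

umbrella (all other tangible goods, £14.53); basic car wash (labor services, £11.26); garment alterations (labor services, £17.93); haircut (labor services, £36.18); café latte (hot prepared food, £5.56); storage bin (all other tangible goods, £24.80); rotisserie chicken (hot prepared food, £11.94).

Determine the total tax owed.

Umbrella £14.53: all other tangible goods → 5.5% → £0.80
Basic car wash £11.26: labor services → 4.25% → £0.48
Garment alterations £17.93: labor services → 4.25% → £0.76
Haircut £36.18: labor services → 4.25% → £1.54
Café latte £5.56: hot prepared food → 5.5% → £0.31
Storage bin £24.80: all other tangible goods → 5.5% → £1.36
Rotisserie chicken £11.94: hot prepared food → 5.5% → £0.66
Total tax = £0.80 + £0.48 + £0.76 + £1.54 + £0.31 + £1.36 + £0.66 = £5.91

£5.91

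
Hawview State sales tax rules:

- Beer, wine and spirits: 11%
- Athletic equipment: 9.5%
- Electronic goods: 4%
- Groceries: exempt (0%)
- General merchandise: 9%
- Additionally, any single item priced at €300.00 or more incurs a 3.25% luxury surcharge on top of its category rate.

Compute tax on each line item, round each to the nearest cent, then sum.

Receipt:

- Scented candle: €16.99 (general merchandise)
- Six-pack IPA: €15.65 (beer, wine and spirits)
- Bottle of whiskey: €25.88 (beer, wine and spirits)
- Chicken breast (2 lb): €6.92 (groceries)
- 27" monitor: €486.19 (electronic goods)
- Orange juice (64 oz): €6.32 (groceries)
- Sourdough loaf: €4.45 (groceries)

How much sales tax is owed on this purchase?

€41.35

Scented candle €16.99: general merchandise → 9% → €1.53
Six-pack IPA €15.65: beer, wine and spirits → 11% → €1.72
Bottle of whiskey €25.88: beer, wine and spirits → 11% → €2.85
Chicken breast (2 lb) €6.92: groceries → 0% → €0.00
27" monitor €486.19: electronic goods → 4% + 3.25% surcharge = 7.25% → €35.25
Orange juice (64 oz) €6.32: groceries → 0% → €0.00
Sourdough loaf €4.45: groceries → 0% → €0.00
Total tax = €1.53 + €1.72 + €2.85 + €35.25 = €41.35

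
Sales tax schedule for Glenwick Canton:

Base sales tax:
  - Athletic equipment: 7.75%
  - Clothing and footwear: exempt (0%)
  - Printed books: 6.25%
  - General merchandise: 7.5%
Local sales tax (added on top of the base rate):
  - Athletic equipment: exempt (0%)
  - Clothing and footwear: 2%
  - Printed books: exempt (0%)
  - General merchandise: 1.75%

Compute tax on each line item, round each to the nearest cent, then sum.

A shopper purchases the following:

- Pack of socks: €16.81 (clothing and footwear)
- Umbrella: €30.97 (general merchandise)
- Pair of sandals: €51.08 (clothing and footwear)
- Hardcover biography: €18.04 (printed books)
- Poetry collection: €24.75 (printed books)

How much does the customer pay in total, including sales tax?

€148.55

Pack of socks €16.81: clothing and footwear → 0% + 2% local = 2% → €0.34
Umbrella €30.97: general merchandise → 7.5% + 1.75% local = 9.25% → €2.86
Pair of sandals €51.08: clothing and footwear → 0% + 2% local = 2% → €1.02
Hardcover biography €18.04: printed books → 6.25% + 0% local = 6.25% → €1.13
Poetry collection €24.75: printed books → 6.25% + 0% local = 6.25% → €1.55
Subtotal = €141.65; tax = €6.90; total due = €148.55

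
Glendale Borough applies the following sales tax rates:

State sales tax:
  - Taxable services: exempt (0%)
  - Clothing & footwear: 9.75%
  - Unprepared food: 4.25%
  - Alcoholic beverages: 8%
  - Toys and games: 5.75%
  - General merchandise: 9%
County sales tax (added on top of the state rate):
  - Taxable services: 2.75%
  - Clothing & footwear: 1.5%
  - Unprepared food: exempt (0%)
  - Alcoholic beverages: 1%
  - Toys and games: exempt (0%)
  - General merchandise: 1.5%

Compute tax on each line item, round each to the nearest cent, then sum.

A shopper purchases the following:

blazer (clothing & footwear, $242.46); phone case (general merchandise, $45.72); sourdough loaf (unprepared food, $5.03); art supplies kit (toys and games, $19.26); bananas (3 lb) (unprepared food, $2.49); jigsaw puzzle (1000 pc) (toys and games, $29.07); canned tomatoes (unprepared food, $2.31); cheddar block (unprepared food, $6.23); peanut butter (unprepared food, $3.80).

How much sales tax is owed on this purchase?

$35.70

Blazer $242.46: clothing & footwear → 9.75% + 1.5% county = 11.25% → $27.28
Phone case $45.72: general merchandise → 9% + 1.5% county = 10.5% → $4.80
Sourdough loaf $5.03: unprepared food → 4.25% + 0% county = 4.25% → $0.21
Art supplies kit $19.26: toys and games → 5.75% + 0% county = 5.75% → $1.11
Bananas (3 lb) $2.49: unprepared food → 4.25% + 0% county = 4.25% → $0.11
Jigsaw puzzle (1000 pc) $29.07: toys and games → 5.75% + 0% county = 5.75% → $1.67
Canned tomatoes $2.31: unprepared food → 4.25% + 0% county = 4.25% → $0.10
Cheddar block $6.23: unprepared food → 4.25% + 0% county = 4.25% → $0.26
Peanut butter $3.80: unprepared food → 4.25% + 0% county = 4.25% → $0.16
Total tax = $27.28 + $4.80 + $0.21 + $1.11 + $0.11 + $1.67 + $0.10 + $0.26 + $0.16 = $35.70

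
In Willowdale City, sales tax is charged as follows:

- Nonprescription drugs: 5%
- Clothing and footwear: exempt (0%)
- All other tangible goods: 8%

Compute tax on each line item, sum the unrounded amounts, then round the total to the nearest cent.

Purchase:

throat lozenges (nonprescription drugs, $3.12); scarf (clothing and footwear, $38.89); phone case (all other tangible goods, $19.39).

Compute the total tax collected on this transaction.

Throat lozenges $3.12: nonprescription drugs → 5% → $0.156
Scarf $38.89: clothing and footwear → 0% → $0.00
Phone case $19.39: all other tangible goods → 8% → $1.5512
Unrounded tax sum = $1.7072 → $1.71

$1.71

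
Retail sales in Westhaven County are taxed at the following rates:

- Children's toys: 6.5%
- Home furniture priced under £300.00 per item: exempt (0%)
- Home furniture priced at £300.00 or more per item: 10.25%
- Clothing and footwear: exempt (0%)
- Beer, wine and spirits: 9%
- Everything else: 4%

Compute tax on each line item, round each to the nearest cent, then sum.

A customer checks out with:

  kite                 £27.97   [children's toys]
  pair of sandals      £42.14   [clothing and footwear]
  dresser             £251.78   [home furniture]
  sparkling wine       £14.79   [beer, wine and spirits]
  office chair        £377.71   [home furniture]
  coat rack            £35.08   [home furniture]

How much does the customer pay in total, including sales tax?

£791.34

Kite £27.97: children's toys → 6.5% → £1.82
Pair of sandals £42.14: clothing and footwear → 0% → £0.00
Dresser £251.78: home furniture, under £300.00 → 0% → £0.00
Sparkling wine £14.79: beer, wine and spirits → 9% → £1.33
Office chair £377.71: home furniture, £300.00 or more → 10.25% → £38.72
Coat rack £35.08: home furniture, under £300.00 → 0% → £0.00
Subtotal = £749.47; tax = £41.87; total due = £791.34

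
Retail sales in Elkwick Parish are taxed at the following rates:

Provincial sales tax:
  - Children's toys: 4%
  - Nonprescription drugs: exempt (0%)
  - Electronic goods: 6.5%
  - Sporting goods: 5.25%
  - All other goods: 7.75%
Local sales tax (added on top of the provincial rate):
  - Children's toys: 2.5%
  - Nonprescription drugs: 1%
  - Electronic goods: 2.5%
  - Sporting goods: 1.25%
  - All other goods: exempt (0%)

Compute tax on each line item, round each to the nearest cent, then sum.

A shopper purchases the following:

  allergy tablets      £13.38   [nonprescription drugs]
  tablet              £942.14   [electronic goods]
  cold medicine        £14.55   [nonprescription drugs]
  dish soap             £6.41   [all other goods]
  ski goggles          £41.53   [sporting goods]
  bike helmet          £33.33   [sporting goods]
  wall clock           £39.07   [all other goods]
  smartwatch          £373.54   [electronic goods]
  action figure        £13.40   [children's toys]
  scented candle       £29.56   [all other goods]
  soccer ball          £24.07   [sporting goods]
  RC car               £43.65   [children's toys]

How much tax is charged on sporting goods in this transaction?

£6.43

Ski goggles £41.53: sporting goods → 5.25% + 1.25% local = 6.5% → £2.70
Bike helmet £33.33: sporting goods → 5.25% + 1.25% local = 6.5% → £2.17
Soccer ball £24.07: sporting goods → 5.25% + 1.25% local = 6.5% → £1.56
Tax on sporting goods = £2.70 + £2.17 + £1.56 = £6.43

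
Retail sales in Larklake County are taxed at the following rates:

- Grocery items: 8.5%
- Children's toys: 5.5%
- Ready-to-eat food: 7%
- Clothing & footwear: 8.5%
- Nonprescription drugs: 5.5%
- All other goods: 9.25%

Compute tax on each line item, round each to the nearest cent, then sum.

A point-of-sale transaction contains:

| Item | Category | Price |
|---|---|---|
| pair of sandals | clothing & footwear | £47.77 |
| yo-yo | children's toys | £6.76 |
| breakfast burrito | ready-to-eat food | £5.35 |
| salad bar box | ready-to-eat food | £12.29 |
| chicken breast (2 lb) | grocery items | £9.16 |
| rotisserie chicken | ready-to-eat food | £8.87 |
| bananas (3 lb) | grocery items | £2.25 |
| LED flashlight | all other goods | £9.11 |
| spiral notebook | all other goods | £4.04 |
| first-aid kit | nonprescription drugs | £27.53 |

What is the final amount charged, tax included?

Pair of sandals £47.77: clothing & footwear → 8.5% → £4.06
Yo-yo £6.76: children's toys → 5.5% → £0.37
Breakfast burrito £5.35: ready-to-eat food → 7% → £0.37
Salad bar box £12.29: ready-to-eat food → 7% → £0.86
Chicken breast (2 lb) £9.16: grocery items → 8.5% → £0.78
Rotisserie chicken £8.87: ready-to-eat food → 7% → £0.62
Bananas (3 lb) £2.25: grocery items → 8.5% → £0.19
LED flashlight £9.11: all other goods → 9.25% → £0.84
Spiral notebook £4.04: all other goods → 9.25% → £0.37
First-aid kit £27.53: nonprescription drugs → 5.5% → £1.51
Subtotal = £133.13; tax = £9.97; total due = £143.10

£143.10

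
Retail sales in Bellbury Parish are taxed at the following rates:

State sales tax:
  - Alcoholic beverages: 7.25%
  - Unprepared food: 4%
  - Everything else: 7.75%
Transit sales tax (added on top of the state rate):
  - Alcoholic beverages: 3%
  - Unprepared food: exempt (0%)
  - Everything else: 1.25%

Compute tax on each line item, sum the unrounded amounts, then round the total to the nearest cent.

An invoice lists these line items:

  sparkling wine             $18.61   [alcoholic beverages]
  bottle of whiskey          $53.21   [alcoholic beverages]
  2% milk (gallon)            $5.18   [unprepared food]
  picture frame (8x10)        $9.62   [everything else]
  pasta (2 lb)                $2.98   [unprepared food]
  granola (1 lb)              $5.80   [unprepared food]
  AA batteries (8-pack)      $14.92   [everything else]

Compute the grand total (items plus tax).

Sparkling wine $18.61: alcoholic beverages → 7.25% + 3% transit = 10.25% → $1.907525
Bottle of whiskey $53.21: alcoholic beverages → 7.25% + 3% transit = 10.25% → $5.454025
2% milk (gallon) $5.18: unprepared food → 4% + 0% transit = 4% → $0.2072
Picture frame (8x10) $9.62: everything else → 7.75% + 1.25% transit = 9% → $0.8658
Pasta (2 lb) $2.98: unprepared food → 4% + 0% transit = 4% → $0.1192
Granola (1 lb) $5.80: unprepared food → 4% + 0% transit = 4% → $0.232
AA batteries (8-pack) $14.92: everything else → 7.75% + 1.25% transit = 9% → $1.3428
Subtotal = $110.32; unrounded tax = $10.12855 → $10.13; total due = $120.45

$120.45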